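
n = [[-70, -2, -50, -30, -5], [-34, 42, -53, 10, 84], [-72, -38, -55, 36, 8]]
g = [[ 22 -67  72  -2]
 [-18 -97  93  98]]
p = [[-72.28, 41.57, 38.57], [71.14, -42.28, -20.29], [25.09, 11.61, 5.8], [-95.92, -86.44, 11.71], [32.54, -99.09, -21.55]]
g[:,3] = [-2, 98]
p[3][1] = -86.44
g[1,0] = -18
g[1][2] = 93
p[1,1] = -42.28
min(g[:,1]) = -97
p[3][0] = -95.92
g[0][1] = -67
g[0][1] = -67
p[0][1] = 41.57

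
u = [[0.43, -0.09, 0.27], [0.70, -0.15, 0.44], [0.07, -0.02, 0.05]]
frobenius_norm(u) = 0.99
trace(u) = 0.33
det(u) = -0.00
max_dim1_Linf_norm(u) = 0.7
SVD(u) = [[-0.52, 0.21, 0.83], [-0.85, -0.03, -0.53], [-0.09, -0.98, 0.20]] @ diag([0.9898239629133848, 0.00686561188183149, 0.0011772068340424847]) @ [[-0.83,0.18,-0.52],[0.49,0.67,-0.55],[-0.25,0.72,0.65]]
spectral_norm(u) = 0.99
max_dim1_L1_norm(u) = 1.29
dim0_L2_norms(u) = [0.82, 0.18, 0.52]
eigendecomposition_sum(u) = [[0.44, -0.1, 0.28], [0.70, -0.15, 0.45], [0.06, -0.01, 0.04]] + [[-0.01, 0.0, -0.01], [-0.01, 0.01, -0.01], [0.01, -0.01, 0.01]] + [[-0.0, 0.0, -0.00], [0.0, -0.0, 0.0], [0.00, -0.0, 0.00]]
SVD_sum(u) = [[0.43,-0.09,0.27], [0.7,-0.15,0.44], [0.07,-0.02,0.05]] + [[0.00, 0.0, -0.00], [-0.00, -0.0, 0.0], [-0.0, -0.00, 0.00]] + [[-0.00,0.0,0.0],[0.00,-0.0,-0.00],[-0.0,0.0,0.0]]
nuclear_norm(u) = 1.00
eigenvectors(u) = [[-0.53, -0.52, 0.15], [-0.85, -0.60, -0.84], [-0.07, 0.60, -0.52]]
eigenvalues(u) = [0.32, 0.01, -0.0]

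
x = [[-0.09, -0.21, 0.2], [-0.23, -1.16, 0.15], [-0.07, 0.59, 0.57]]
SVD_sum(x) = [[-0.03, -0.20, -0.02],[-0.16, -1.15, -0.09],[0.08, 0.61, 0.05]] + [[-0.06, -0.01, 0.22], [-0.07, -0.01, 0.24], [-0.15, -0.02, 0.52]] + [[0.00,-0.0,0.00], [-0.0,0.0,-0.00], [-0.0,0.0,-0.00]]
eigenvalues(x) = [-1.26, 0.0, 0.58]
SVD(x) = [[-0.15, 0.35, -0.92],[-0.87, 0.39, 0.29],[0.46, 0.85, 0.25]] @ diag([1.3345016969064338, 0.6404710296907995, 0.001442595111189492]) @ [[0.14, 0.99, 0.08],[-0.28, -0.03, 0.96],[-0.95, 0.15, -0.27]]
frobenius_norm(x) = 1.48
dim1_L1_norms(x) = [0.5, 1.54, 1.23]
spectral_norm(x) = 1.33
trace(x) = -0.68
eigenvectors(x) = [[0.22, 0.95, 0.27], [0.93, -0.15, 0.05], [-0.29, 0.28, 0.96]]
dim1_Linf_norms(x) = [0.21, 1.16, 0.59]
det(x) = -0.00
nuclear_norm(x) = 1.98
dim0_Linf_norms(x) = [0.23, 1.16, 0.57]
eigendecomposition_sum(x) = [[-0.05, -0.27, 0.03], [-0.22, -1.17, 0.12], [0.07, 0.37, -0.04]] + [[0.00, -0.00, -0.0], [-0.00, 0.00, 0.00], [0.0, -0.0, -0.0]] + [[-0.04, 0.06, 0.17], [-0.01, 0.01, 0.03], [-0.14, 0.22, 0.61]]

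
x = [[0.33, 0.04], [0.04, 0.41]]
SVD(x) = [[0.38,0.92], [0.92,-0.38]] @ diag([0.42656854249492376, 0.3134314575050762]) @ [[0.38,0.92], [0.92,-0.38]]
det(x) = 0.13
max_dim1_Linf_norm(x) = 0.41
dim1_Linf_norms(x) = [0.33, 0.41]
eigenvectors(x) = [[-0.92, -0.38], [0.38, -0.92]]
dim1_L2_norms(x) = [0.33, 0.41]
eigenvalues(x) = [0.31, 0.43]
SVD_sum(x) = [[0.06, 0.15], [0.15, 0.36]] + [[0.27, -0.11], [-0.11, 0.05]]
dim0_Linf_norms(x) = [0.33, 0.41]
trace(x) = 0.74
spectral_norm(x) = 0.43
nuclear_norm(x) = 0.74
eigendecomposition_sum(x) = [[0.27, -0.11], [-0.11, 0.05]] + [[0.06,0.15], [0.15,0.36]]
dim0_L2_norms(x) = [0.33, 0.41]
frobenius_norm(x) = 0.53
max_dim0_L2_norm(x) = 0.41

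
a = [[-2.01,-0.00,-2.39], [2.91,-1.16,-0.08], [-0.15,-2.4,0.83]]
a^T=[[-2.01,2.91,-0.15], [-0.00,-1.16,-2.4], [-2.39,-0.08,0.83]]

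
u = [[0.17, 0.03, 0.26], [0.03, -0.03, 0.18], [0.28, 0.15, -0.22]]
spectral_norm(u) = 0.41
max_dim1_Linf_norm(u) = 0.28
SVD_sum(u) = [[-0.06, -0.04, 0.11], [-0.06, -0.05, 0.13], [0.15, 0.11, -0.30]] + [[0.23, 0.07, 0.14],[0.09, 0.03, 0.06],[0.13, 0.04, 0.08]] + [[-0.00, 0.00, 0.00], [0.00, -0.01, -0.00], [0.0, -0.00, -0.0]]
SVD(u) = [[0.33,-0.83,-0.45], [0.36,-0.32,0.87], [-0.87,-0.45,0.19]] @ diag([0.40770025234380347, 0.3384475161244466, 0.01156646307179615]) @ [[-0.43, -0.32, 0.84], [-0.82, -0.25, -0.51], [0.37, -0.91, -0.16]]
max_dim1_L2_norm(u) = 0.39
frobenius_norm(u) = 0.53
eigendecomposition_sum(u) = [[-0.06, -0.05, 0.13], [-0.06, -0.05, 0.13], [0.14, 0.11, -0.30]] + [[0.23, 0.07, 0.13],[0.09, 0.03, 0.05],[0.14, 0.04, 0.08]] + [[-0.0, 0.0, 0.0], [0.0, -0.01, -0.0], [0.00, -0.0, -0.0]]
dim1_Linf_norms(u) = [0.26, 0.18, 0.28]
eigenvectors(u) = [[0.36,-0.82,0.37], [0.38,-0.31,-0.91], [-0.85,-0.49,-0.16]]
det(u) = 0.00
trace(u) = -0.08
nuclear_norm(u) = 0.76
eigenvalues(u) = [-0.41, 0.34, -0.01]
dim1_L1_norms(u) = [0.46, 0.24, 0.65]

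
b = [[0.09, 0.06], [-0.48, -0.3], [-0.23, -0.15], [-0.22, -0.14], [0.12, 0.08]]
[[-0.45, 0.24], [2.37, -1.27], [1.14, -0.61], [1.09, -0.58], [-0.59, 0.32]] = b @ [[-4.81, 2.57], [-0.22, 0.12]]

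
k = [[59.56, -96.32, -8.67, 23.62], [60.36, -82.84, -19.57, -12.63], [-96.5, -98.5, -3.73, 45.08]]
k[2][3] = 45.08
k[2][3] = 45.08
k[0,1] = -96.32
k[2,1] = -98.5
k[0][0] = 59.56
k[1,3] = -12.63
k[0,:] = [59.56, -96.32, -8.67, 23.62]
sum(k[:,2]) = -31.970000000000002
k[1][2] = -19.57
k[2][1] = -98.5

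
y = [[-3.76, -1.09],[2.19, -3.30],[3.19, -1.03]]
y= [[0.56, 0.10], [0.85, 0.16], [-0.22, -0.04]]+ [[-4.32, -1.19], [1.34, -3.46], [3.41, -0.99]]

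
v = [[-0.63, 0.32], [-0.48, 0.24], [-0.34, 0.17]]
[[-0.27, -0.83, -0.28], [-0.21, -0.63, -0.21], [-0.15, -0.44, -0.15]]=v @[[0.15, 0.76, 0.36], [-0.56, -1.09, -0.17]]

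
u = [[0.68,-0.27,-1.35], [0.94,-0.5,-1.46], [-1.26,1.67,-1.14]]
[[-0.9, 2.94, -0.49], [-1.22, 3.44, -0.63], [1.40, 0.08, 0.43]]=u @ [[-1.29, 1.07, -0.08],[-0.11, -0.23, 0.37],[0.04, -1.59, 0.25]]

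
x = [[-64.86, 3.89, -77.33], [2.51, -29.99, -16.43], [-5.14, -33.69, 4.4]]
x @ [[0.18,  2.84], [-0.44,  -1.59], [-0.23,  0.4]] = [[4.40, -221.32], [17.43, 48.24], [12.89, 40.73]]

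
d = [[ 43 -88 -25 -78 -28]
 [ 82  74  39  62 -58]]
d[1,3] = 62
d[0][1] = -88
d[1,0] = 82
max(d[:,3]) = 62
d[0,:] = [43, -88, -25, -78, -28]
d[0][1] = -88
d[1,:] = [82, 74, 39, 62, -58]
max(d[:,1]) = 74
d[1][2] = 39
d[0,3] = -78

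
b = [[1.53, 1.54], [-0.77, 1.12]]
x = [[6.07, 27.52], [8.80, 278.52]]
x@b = [[-11.9, 40.17], [-201.0, 325.49]]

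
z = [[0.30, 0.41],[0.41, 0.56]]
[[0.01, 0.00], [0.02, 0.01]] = z@[[0.01, 0.00], [0.02, 0.01]]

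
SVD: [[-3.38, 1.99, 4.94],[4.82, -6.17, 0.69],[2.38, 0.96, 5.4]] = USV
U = [[0.58, 0.45, -0.68], [-0.81, 0.42, -0.41], [0.1, 0.79, 0.61]]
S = [8.87, 7.24, 2.52]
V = [[-0.63, 0.70, 0.32], [0.33, -0.13, 0.93], [0.70, 0.7, -0.15]]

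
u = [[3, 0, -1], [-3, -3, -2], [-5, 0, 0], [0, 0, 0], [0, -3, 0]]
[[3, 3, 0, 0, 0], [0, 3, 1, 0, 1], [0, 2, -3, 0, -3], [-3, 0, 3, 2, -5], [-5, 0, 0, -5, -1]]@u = [[0, -9, -9], [-14, -12, -6], [9, 3, -4], [-24, 15, 3], [-15, 3, 5]]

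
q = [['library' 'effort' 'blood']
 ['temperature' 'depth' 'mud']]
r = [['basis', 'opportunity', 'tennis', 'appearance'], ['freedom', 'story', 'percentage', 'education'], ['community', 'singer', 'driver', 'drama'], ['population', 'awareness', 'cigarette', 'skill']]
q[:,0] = ['library', 'temperature']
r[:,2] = ['tennis', 'percentage', 'driver', 'cigarette']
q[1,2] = 'mud'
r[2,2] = 'driver'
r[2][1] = 'singer'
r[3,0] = 'population'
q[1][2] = 'mud'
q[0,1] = 'effort'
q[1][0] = 'temperature'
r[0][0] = 'basis'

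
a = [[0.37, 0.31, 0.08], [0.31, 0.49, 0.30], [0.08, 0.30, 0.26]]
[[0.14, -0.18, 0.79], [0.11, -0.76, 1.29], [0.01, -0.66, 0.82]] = a @ [[0.16, 0.6, 1.08], [0.38, -0.84, 0.75], [-0.43, -1.77, 1.96]]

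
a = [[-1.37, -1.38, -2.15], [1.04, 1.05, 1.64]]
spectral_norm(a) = 3.64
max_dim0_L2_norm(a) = 2.7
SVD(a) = [[-0.8, 0.61], [0.61, 0.8]] @ diag([3.6438287484487324, 0.003471595966404724]) @ [[0.47, 0.48, 0.74], [-0.76, -0.21, 0.62]]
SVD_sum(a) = [[-1.37, -1.38, -2.15], [1.04, 1.05, 1.64]] + [[-0.0, -0.00, 0.00],[-0.0, -0.00, 0.00]]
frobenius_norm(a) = 3.64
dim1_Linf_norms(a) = [2.15, 1.64]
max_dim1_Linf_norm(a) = 2.15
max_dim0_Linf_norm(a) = 2.15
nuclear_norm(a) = 3.65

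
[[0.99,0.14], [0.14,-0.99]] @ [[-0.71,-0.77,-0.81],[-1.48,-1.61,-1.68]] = [[-0.91, -0.99, -1.04],[1.37, 1.49, 1.55]]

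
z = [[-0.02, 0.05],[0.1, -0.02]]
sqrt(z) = [[0.11+0.15j, 0.08-0.11j], [(0.16-0.21j), 0.11+0.15j]]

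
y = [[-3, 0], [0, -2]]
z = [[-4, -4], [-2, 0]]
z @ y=[[12, 8], [6, 0]]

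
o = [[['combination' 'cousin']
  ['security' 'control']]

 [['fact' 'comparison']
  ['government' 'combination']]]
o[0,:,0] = ['combination', 'security']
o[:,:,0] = [['combination', 'security'], ['fact', 'government']]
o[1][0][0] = 'fact'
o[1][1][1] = 'combination'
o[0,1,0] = 'security'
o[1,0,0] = 'fact'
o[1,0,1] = 'comparison'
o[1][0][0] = 'fact'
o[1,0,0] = 'fact'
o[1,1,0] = 'government'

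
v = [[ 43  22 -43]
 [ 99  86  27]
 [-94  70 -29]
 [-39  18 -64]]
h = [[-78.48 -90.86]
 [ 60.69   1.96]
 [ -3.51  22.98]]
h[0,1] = -90.86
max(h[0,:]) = -78.48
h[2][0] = -3.51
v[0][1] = 22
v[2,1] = 70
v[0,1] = 22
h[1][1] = 1.96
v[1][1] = 86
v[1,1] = 86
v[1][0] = 99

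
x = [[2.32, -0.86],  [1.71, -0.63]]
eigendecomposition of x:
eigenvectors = [[0.80, 0.35], [0.59, 0.94]]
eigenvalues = [1.68, 0.01]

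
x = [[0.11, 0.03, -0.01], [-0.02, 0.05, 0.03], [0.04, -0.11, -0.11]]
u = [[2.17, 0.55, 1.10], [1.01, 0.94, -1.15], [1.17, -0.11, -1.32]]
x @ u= [[0.26, 0.09, 0.10], [0.04, 0.03, -0.12], [-0.15, -0.07, 0.32]]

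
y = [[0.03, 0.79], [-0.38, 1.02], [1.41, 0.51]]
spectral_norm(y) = 1.55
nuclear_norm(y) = 2.84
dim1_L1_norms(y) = [0.82, 1.4, 1.92]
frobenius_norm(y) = 2.01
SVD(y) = [[-0.32, -0.48], [-0.2, -0.81], [-0.93, 0.34]] @ diag([1.5489431224471575, 1.2879344717118375]) @ [[-0.8, -0.6], [0.6, -0.80]]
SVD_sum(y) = [[0.40, 0.30],[0.25, 0.18],[1.15, 0.86]] + [[-0.37, 0.49], [-0.63, 0.84], [0.26, -0.35]]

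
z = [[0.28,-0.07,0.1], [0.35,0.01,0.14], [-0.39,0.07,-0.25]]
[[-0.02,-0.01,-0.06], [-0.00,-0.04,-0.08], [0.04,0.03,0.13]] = z@[[0.01, -0.06, -0.09], [0.28, -0.32, 0.02], [-0.08, -0.11, -0.38]]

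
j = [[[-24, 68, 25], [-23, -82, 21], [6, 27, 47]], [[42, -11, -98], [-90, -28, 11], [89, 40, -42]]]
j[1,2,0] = 89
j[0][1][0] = -23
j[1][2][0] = 89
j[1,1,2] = 11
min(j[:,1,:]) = -90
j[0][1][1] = -82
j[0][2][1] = 27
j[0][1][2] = 21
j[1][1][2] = 11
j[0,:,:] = [[-24, 68, 25], [-23, -82, 21], [6, 27, 47]]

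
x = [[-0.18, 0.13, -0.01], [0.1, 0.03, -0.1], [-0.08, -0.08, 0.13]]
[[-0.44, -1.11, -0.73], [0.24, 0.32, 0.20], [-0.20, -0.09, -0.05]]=x @ [[2.40, 3.81, 2.48], [-0.05, -3.27, -2.2], [-0.06, -0.36, -0.23]]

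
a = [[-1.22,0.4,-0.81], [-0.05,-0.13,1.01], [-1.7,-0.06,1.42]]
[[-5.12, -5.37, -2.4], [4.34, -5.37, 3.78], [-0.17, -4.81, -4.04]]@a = [[10.59, -1.21, -4.68], [-11.45, 2.21, -3.57], [7.32, 0.8, -10.46]]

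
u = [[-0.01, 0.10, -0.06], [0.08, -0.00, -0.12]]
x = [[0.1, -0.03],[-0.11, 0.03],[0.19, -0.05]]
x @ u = [[-0.00, 0.01, -0.0], [0.00, -0.01, 0.00], [-0.01, 0.02, -0.01]]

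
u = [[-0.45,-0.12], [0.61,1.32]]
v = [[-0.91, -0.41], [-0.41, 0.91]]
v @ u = [[0.16, -0.43], [0.74, 1.25]]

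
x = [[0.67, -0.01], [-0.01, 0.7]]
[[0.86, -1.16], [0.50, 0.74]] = x@ [[1.3, -1.72], [0.73, 1.03]]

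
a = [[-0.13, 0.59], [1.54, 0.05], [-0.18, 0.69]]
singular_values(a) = [1.56, 0.9]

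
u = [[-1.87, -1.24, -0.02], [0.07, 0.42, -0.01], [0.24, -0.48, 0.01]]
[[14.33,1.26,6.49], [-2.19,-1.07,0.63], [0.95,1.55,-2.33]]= u @ [[-4.84, 1.03, -5.04], [-4.32, -2.63, 2.35], [3.98, 3.74, 0.83]]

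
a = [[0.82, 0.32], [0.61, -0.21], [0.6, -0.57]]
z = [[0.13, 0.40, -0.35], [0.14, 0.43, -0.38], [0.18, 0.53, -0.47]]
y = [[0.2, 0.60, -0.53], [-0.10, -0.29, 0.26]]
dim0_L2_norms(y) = [0.22, 0.67, 0.59]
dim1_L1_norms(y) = [1.33, 0.65]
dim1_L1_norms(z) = [0.88, 0.95, 1.18]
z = a @ y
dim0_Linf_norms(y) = [0.2, 0.6, 0.53]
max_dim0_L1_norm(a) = 2.03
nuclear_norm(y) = 0.92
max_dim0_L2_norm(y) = 0.67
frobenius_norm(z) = 1.09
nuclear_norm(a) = 1.86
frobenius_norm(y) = 0.92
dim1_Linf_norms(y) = [0.6, 0.29]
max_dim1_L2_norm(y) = 0.83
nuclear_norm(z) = 1.09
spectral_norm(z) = 1.09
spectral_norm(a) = 1.20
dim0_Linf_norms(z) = [0.18, 0.53, 0.47]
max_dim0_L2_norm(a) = 1.19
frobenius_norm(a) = 1.37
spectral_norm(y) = 0.92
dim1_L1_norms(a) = [1.14, 0.82, 1.17]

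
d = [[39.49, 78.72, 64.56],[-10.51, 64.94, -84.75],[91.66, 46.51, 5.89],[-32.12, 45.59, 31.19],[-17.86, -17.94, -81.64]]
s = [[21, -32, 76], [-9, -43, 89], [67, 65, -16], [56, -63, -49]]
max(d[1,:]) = 64.94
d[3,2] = 31.19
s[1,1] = -43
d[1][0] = -10.51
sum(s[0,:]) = 65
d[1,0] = -10.51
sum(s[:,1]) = -73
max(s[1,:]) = 89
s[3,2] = -49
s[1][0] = -9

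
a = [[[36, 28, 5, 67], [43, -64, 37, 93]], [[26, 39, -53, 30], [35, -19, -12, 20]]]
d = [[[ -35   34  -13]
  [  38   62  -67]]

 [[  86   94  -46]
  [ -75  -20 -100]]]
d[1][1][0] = -75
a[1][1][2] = -12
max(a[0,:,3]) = 93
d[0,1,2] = -67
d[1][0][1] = 94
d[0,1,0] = 38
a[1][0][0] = 26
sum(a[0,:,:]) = 245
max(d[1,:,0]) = 86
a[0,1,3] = 93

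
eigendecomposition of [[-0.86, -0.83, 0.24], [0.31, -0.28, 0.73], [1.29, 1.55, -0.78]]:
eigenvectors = [[0.48, -0.56, -0.42],[-0.69, 0.69, -0.30],[-0.53, 0.46, 0.86]]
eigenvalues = [0.07, -0.04, -1.95]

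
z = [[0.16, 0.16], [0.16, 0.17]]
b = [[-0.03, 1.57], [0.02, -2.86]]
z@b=[[-0.00, -0.21], [-0.0, -0.24]]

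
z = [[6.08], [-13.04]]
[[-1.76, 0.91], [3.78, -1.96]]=z@[[-0.29, 0.15]]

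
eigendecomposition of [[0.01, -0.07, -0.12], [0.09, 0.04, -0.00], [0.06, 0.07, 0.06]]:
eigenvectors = [[0.69+0.00j, (0.69-0j), (0.38+0j)], [0.07-0.52j, (0.07+0.52j), (-0.78+0j)], [-0.31-0.39j, (-0.31+0.39j), 0.50+0.00j]]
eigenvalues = [(0.06+0.12j), (0.06-0.12j), (-0+0j)]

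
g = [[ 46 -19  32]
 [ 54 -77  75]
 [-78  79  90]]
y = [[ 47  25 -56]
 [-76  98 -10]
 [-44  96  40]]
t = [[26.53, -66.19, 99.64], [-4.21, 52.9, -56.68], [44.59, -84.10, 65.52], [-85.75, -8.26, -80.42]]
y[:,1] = [25, 98, 96]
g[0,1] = -19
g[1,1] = -77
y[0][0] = 47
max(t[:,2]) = 99.64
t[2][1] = -84.1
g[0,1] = -19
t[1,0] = -4.21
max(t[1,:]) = 52.9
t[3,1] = -8.26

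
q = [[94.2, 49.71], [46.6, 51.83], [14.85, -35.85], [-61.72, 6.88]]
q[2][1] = -35.85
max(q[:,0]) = 94.2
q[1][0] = 46.6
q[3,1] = 6.88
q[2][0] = 14.85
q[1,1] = 51.83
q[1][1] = 51.83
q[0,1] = 49.71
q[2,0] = 14.85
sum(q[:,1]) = 72.57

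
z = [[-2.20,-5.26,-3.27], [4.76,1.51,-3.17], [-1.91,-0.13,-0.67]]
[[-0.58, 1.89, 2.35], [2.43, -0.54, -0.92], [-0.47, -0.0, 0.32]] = z @ [[0.32,0.02,-0.12],[0.12,-0.38,-0.36],[-0.23,0.02,-0.06]]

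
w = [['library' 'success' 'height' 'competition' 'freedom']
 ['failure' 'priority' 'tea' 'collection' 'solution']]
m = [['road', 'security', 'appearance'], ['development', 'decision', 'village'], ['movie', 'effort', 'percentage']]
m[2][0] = 'movie'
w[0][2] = 'height'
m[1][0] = 'development'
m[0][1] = 'security'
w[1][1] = 'priority'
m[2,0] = 'movie'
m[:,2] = ['appearance', 'village', 'percentage']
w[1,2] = 'tea'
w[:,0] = ['library', 'failure']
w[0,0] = 'library'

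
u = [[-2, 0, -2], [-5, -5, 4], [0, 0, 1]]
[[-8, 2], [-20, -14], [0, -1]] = u @ [[4, 0], [0, 2], [0, -1]]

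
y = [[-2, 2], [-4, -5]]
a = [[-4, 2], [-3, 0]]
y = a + [[2, 0], [-1, -5]]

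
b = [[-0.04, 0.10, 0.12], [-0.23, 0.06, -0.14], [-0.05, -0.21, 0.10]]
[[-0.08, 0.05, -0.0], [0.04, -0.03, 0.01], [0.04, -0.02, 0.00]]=b@[[-0.04, 0.03, -0.04], [-0.38, 0.19, -0.02], [-0.38, 0.24, -0.03]]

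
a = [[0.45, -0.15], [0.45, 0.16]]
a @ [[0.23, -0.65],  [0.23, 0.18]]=[[0.07, -0.32], [0.14, -0.26]]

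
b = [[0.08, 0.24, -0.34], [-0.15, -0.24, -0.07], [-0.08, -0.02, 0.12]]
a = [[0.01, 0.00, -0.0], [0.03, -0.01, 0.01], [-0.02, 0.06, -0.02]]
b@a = [[0.01, -0.02, 0.01], [-0.01, -0.00, -0.00], [-0.0, 0.01, -0.0]]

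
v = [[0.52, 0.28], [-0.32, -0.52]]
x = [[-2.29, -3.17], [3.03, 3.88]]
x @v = [[-0.18, 1.01], [0.33, -1.17]]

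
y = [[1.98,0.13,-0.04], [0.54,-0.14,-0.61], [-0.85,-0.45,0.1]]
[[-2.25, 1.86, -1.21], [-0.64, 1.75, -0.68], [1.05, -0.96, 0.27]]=y @ [[-1.12, 0.90, -0.65], [-0.19, -0.03, 0.72], [0.10, -2.07, 0.37]]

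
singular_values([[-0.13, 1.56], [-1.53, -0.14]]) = [1.57, 1.54]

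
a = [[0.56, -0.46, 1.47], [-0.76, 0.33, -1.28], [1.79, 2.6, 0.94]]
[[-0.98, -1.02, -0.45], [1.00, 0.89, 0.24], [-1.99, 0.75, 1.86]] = a @ [[-0.49, -0.17, 0.39], [-0.23, 0.57, 0.55], [-0.55, -0.45, -0.28]]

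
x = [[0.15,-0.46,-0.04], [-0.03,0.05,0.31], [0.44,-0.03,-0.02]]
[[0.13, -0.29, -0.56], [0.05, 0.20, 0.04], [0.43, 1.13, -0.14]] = x @ [[0.98, 2.7, -0.25], [0.01, 1.45, 1.15], [0.25, 0.66, -0.08]]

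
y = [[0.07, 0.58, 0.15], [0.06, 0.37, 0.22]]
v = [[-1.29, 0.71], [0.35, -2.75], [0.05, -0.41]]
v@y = [[-0.05, -0.49, -0.04], [-0.14, -0.81, -0.55], [-0.02, -0.12, -0.08]]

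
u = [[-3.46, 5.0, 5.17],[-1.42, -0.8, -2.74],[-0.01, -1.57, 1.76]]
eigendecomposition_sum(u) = [[-1.75+0.92j, (2.57+2.79j), (2.36+2.04j)], [-0.65-0.55j, (-0.7+1.47j), (-0.43+1.27j)], [(-0.09-0.24j), (-0.4+0.28j), (-0.3+0.27j)]] + [[-1.75-0.92j, (2.57-2.79j), (2.36-2.04j)], [-0.65+0.55j, (-0.7-1.47j), -0.43-1.27j], [-0.09+0.24j, (-0.4-0.28j), (-0.3-0.27j)]] + [[0.03+0.00j,-0.14-0.00j,(0.44+0j)], [-0.13-0.00j,0.60+0.00j,-1.87-0.00j], [(0.16+0j),(-0.76-0j),(2.37+0j)]]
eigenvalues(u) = [(-2.75+2.66j), (-2.75-2.66j), (3+0j)]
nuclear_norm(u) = 13.00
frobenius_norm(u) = 8.91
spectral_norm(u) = 8.18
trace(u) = -2.50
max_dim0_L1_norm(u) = 9.67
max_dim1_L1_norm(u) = 13.63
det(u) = 43.87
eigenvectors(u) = [[-0.91+0.00j, (-0.91-0j), 0.15+0.00j], [(-0.15-0.36j), -0.15+0.36j, -0.61+0.00j], [(0.02-0.12j), 0.02+0.12j, 0.78+0.00j]]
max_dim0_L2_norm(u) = 6.11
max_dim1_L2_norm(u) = 7.98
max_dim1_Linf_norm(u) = 5.17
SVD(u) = [[-0.97, -0.20, 0.12], [0.23, -0.76, 0.61], [-0.03, 0.62, 0.79]] @ diag([8.177459197154434, 3.088440015483983, 1.7371814383165711]) @ [[0.37, -0.61, -0.7], [0.57, -0.44, 0.69], [-0.73, -0.66, 0.19]]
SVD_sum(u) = [[-2.96,  4.86,  5.56], [0.7,  -1.15,  -1.31], [-0.10,  0.17,  0.19]] + [[-0.36, 0.27, -0.43],[-1.35, 1.04, -1.62],[1.09, -0.84, 1.31]] + [[-0.15, -0.13, 0.04], [-0.77, -0.69, 0.2], [-1.0, -0.9, 0.25]]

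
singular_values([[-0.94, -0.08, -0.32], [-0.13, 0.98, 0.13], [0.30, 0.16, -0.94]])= [1.0, 1.0, 0.99]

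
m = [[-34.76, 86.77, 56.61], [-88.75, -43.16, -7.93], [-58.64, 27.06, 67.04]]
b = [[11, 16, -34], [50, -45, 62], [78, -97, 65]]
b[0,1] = 16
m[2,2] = 67.04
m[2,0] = -58.64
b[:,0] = [11, 50, 78]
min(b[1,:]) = -45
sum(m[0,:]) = 108.62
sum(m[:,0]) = -182.14999999999998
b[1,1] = -45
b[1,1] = -45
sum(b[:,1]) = -126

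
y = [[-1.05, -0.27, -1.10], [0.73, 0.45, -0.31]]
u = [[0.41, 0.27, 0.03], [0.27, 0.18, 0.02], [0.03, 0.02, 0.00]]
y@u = [[-0.54, -0.35, -0.04], [0.41, 0.27, 0.03]]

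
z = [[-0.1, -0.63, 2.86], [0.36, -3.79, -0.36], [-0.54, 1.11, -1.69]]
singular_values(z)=[4.14, 3.2, 0.44]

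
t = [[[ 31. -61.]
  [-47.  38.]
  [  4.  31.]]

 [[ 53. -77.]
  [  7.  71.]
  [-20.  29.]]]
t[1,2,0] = -20.0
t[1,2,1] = 29.0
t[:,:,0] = [[31.0, -47.0, 4.0], [53.0, 7.0, -20.0]]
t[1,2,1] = 29.0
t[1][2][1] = 29.0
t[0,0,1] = -61.0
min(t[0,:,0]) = -47.0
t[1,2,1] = 29.0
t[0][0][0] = 31.0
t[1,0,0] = 53.0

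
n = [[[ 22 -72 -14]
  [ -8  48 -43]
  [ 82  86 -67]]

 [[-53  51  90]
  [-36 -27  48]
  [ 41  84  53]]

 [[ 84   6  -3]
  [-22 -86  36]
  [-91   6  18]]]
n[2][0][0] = 84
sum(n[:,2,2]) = 4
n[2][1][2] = 36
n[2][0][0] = 84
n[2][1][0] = -22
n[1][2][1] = 84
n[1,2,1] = 84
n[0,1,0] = -8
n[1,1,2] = 48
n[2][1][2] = 36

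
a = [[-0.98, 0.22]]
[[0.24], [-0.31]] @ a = [[-0.24, 0.05], [0.30, -0.07]]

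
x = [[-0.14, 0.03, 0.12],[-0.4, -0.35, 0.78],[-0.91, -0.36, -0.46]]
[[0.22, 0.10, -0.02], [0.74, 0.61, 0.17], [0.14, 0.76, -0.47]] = x @ [[-0.78, -0.70, 0.42], [0.57, -0.55, -0.2], [0.80, 0.17, 0.35]]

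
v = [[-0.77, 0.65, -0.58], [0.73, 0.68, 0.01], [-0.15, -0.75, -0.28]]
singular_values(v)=[1.22, 1.18, 0.37]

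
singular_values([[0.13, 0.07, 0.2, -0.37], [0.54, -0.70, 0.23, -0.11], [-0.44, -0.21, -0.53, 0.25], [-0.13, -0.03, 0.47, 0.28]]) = [1.03, 0.73, 0.56, 0.19]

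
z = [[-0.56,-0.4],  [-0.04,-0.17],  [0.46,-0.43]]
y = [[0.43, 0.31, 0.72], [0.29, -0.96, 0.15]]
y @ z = [[0.08, -0.53],[-0.06, -0.02]]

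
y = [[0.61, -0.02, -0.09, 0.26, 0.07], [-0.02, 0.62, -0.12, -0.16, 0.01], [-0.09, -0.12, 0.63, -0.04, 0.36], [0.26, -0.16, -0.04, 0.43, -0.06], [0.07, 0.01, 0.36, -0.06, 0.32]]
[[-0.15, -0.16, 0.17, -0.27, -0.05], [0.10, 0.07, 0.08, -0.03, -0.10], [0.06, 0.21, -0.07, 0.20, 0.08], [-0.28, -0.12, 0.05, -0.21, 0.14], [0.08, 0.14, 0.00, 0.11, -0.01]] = y @ [[-0.01, -0.30, 0.3, -0.36, -0.27],  [-0.01, 0.12, 0.13, -0.12, -0.03],  [-0.07, 0.08, -0.04, 0.04, 0.1],  [-0.62, 0.02, -0.03, -0.27, 0.48],  [0.21, 0.41, -0.02, 0.33, 0.01]]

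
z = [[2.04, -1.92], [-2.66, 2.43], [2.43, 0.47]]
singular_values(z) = [4.84, 1.88]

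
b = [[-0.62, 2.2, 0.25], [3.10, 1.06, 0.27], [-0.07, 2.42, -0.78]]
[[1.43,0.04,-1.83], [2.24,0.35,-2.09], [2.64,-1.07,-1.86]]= b@[[0.49,0.05,-0.34],[0.87,-0.09,-0.89],[-0.73,1.09,-0.35]]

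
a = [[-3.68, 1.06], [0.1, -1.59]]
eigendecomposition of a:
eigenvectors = [[-1.00, -0.44], [0.05, -0.90]]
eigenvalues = [-3.73, -1.54]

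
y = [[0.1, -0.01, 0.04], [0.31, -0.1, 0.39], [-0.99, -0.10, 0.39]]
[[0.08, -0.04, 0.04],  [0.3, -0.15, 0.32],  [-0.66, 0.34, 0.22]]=y @ [[0.74, -0.38, 0.08], [-0.38, 0.2, -0.03], [0.08, -0.03, 0.75]]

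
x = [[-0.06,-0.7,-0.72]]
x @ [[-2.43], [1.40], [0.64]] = [[-1.3]]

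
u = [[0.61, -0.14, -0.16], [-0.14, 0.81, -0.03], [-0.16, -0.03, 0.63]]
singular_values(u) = [0.89, 0.74, 0.42]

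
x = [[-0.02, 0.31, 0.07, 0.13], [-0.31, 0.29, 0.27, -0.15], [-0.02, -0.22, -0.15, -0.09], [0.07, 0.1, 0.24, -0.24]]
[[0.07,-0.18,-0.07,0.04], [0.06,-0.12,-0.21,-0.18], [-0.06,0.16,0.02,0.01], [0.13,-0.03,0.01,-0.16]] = x@[[0.29, -0.03, 0.47, 0.14], [0.39, -0.35, -0.28, 0.13], [-0.04, -0.31, 0.12, -0.48], [-0.33, -0.36, 0.11, 0.3]]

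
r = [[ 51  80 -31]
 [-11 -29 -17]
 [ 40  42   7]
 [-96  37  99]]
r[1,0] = -11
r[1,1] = -29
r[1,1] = -29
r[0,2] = -31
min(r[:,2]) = -31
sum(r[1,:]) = -57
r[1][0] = -11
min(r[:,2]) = -31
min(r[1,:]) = -29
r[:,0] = [51, -11, 40, -96]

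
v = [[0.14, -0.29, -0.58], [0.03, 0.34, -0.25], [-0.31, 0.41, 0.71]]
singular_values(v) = [1.1, 0.42, 0.08]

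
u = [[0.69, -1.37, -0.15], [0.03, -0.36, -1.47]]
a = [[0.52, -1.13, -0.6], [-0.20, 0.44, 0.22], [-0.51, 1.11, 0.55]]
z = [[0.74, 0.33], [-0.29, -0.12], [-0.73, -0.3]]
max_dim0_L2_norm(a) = 1.64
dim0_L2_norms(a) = [0.76, 1.64, 0.84]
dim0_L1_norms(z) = [1.76, 0.75]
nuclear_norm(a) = 2.02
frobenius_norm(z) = 1.17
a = z @ u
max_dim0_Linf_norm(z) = 0.74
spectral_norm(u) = 1.75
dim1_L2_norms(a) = [1.38, 0.53, 1.34]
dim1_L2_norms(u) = [1.54, 1.51]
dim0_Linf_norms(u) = [0.69, 1.37, 1.47]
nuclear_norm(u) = 3.02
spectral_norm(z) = 1.17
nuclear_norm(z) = 1.19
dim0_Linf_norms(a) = [0.52, 1.13, 0.6]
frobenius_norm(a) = 2.00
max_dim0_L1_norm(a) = 2.68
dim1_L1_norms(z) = [1.07, 0.41, 1.03]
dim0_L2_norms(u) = [0.69, 1.42, 1.48]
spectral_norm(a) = 2.00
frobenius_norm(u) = 2.16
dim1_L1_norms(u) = [2.21, 1.86]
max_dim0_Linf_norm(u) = 1.47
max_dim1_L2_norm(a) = 1.38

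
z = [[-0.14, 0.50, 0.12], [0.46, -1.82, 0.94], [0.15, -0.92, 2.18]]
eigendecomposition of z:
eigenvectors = [[-0.31, 0.96, 0.12], [0.92, 0.27, 0.25], [0.23, 0.05, 0.96]]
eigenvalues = [-1.74, 0.0, 1.96]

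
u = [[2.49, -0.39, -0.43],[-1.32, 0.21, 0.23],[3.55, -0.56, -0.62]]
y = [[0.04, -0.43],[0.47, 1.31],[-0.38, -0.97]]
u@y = [[0.08, -1.16],[-0.04, 0.62],[0.11, -1.66]]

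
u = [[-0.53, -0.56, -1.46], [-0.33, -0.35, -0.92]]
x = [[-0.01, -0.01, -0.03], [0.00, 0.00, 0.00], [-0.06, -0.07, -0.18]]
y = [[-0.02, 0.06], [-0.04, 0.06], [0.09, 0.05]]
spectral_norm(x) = 0.20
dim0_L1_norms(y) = [0.15, 0.17]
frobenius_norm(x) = 0.20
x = y @ u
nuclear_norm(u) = 1.95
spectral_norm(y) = 0.10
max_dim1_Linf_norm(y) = 0.09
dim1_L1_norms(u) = [2.55, 1.6]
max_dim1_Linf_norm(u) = 1.46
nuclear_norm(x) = 0.21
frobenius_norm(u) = 1.95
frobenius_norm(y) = 0.14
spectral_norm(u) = 1.95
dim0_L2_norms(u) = [0.62, 0.66, 1.73]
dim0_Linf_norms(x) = [0.06, 0.07, 0.18]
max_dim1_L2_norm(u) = 1.65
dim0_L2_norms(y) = [0.1, 0.1]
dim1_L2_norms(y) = [0.06, 0.07, 0.1]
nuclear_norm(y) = 0.20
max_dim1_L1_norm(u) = 2.55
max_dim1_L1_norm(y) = 0.14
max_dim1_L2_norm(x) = 0.2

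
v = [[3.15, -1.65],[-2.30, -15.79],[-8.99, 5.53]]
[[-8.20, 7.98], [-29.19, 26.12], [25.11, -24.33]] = v@ [[-1.52, 1.55], [2.07, -1.88]]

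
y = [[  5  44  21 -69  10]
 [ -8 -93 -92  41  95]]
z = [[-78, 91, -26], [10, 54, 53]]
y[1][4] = 95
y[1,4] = 95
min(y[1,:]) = -93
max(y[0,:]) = 44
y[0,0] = 5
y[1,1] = -93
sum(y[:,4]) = 105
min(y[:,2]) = -92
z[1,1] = 54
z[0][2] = -26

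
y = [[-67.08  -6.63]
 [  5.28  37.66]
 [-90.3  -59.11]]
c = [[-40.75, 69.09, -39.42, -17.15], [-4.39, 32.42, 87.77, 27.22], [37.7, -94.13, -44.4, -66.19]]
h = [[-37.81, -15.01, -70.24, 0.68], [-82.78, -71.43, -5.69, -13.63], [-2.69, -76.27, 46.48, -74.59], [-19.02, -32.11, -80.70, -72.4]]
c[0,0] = -40.75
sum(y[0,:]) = -73.71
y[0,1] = -6.63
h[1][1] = -71.43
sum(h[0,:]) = -122.38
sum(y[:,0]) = -152.1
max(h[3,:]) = -19.02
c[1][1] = 32.42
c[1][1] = 32.42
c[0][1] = 69.09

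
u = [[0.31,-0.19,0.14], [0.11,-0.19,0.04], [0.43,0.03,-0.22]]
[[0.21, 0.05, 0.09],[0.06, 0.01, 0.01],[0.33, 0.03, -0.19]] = u@[[0.75, 0.13, -0.01], [0.13, 0.04, 0.13], [-0.01, 0.13, 0.85]]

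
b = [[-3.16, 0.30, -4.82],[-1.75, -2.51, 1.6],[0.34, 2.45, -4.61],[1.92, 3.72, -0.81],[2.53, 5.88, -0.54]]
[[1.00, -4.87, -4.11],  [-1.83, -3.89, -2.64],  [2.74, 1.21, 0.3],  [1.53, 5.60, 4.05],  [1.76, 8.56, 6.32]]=b @ [[0.51, 1.09, 0.75], [0.03, 1.02, 0.79], [-0.54, 0.36, 0.41]]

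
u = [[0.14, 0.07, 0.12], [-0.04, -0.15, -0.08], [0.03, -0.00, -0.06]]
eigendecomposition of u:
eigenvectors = [[-0.97,0.22,-0.27], [0.17,0.63,0.96], [-0.14,-0.75,0.09]]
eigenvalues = [0.15, -0.07, -0.15]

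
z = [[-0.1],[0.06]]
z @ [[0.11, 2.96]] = [[-0.01, -0.3],[0.01, 0.18]]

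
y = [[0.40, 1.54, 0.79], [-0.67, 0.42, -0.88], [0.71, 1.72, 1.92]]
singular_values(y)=[3.2, 1.19, 0.21]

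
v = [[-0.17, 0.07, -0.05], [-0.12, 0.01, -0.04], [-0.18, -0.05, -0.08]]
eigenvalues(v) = [-0.2, -0.02, -0.02]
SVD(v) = [[-0.61,-0.71,-0.34], [-0.43,-0.05,0.9], [-0.66,0.70,-0.28]] @ diag([0.29336716093464577, 0.08732389855979883, 0.0032008788580027638]) @ [[0.94, -0.05, 0.34],[0.02, -0.98, -0.21],[-0.35, -0.2, 0.92]]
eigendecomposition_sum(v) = [[-0.14, 0.04, -0.05], [-0.13, 0.03, -0.04], [-0.27, 0.07, -0.09]] + [[-0.79, 1.37, -0.26],[0.01, -0.02, 0.0],[2.37, -4.14, 0.79]] + [[0.76, -1.34, 0.26], [0.0, -0.00, 0.0], [-2.28, 4.02, -0.78]]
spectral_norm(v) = 0.29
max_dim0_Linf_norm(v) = 0.18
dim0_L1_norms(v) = [0.47, 0.13, 0.17]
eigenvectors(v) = [[0.43, 0.31, -0.32], [0.4, -0.01, -0.0], [0.81, -0.95, 0.95]]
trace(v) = -0.24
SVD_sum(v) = [[-0.17, 0.01, -0.06],[-0.12, 0.01, -0.04],[-0.18, 0.01, -0.07]] + [[-0.00,0.06,0.01], [-0.0,0.00,0.00], [0.00,-0.06,-0.01]] + [[0.00, 0.00, -0.00], [-0.00, -0.00, 0.00], [0.0, 0.0, -0.00]]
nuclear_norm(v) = 0.38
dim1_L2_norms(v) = [0.19, 0.13, 0.2]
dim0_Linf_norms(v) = [0.18, 0.07, 0.08]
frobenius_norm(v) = 0.31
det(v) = -0.00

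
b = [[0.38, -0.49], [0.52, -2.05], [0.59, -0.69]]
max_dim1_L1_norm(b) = 2.57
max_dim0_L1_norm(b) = 3.23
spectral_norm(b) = 2.35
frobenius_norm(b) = 2.38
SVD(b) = [[-0.25, 0.46], [-0.9, -0.44], [-0.36, 0.77]] @ diag([2.345191855101622, 0.426233695013677]) @ [[-0.33, 0.94], [0.94, 0.33]]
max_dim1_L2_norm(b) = 2.11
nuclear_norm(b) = 2.77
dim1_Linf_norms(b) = [0.49, 2.05, 0.69]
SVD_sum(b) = [[0.19, -0.56], [0.7, -1.99], [0.28, -0.80]] + [[0.19,0.07], [-0.18,-0.06], [0.31,0.11]]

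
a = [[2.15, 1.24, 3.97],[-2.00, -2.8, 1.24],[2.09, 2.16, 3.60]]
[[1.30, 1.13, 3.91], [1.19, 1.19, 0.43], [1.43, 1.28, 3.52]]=a@[[-0.7, -0.73, 0.38],[0.34, 0.35, -0.07],[0.60, 0.57, 0.80]]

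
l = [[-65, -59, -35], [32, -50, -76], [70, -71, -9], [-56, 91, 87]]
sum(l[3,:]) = 122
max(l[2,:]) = 70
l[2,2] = -9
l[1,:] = [32, -50, -76]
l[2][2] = -9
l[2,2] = -9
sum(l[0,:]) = -159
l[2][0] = 70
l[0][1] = -59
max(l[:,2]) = 87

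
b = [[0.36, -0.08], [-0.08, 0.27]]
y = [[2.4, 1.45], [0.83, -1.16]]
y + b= [[2.76,1.37], [0.75,-0.89]]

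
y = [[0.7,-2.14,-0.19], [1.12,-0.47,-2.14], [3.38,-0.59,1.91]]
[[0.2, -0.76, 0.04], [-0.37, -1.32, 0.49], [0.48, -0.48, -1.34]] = y @ [[0.01, -0.33, -0.22], [-0.11, 0.21, -0.06], [0.2, 0.4, -0.33]]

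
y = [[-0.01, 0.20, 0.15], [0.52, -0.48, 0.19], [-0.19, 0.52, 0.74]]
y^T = [[-0.01, 0.52, -0.19], [0.20, -0.48, 0.52], [0.15, 0.19, 0.74]]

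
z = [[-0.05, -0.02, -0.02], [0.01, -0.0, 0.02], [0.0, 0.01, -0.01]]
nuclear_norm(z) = 0.08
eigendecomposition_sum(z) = [[-0.05, -0.02, -0.02],  [0.01, 0.00, 0.0],  [-0.0, -0.00, -0.0]] + [[-0.00, -0.00, -0.0], [0.00, 0.00, 0.0], [0.0, 0.00, 0.0]] + [[0.0, 0.0, -0.00], [-0.0, -0.01, 0.01], [0.0, 0.01, -0.01]]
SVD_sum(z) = [[-0.05,-0.02,-0.02], [0.01,0.01,0.01], [-0.00,-0.00,-0.00]] + [[-0.0, -0.0, 0.00], [-0.00, -0.01, 0.01], [0.0, 0.01, -0.01]] + [[-0.0, 0.00, 0.00], [-0.0, 0.00, 0.0], [-0.0, 0.00, 0.0]]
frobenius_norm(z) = 0.06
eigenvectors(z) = [[0.97,-0.44,0.00],[-0.24,0.77,-0.71],[0.06,0.47,0.71]]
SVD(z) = [[-0.96, -0.22, 0.18], [0.28, -0.71, 0.65], [-0.02, 0.67, 0.74]] @ diag([0.05970995472440669, 0.020250913771316707, 0.004962035694752585]) @ [[0.85, 0.32, 0.42], [0.19, 0.55, -0.81], [-0.49, 0.77, 0.41]]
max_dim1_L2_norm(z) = 0.06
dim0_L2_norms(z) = [0.05, 0.02, 0.03]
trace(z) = -0.06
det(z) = 0.00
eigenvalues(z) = [-0.05, 0.01, -0.02]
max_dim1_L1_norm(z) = 0.09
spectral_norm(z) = 0.06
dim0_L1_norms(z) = [0.06, 0.03, 0.05]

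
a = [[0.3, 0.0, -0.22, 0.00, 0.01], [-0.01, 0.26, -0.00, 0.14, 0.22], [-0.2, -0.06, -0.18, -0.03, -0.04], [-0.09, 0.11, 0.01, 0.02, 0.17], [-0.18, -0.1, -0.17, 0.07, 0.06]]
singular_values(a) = [0.43, 0.42, 0.34, 0.09, 0.07]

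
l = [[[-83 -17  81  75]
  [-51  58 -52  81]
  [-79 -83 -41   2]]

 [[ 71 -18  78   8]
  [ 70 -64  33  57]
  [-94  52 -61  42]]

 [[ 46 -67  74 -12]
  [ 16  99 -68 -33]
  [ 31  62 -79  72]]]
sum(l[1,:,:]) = 174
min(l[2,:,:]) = -79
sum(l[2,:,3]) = 27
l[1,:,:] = [[71, -18, 78, 8], [70, -64, 33, 57], [-94, 52, -61, 42]]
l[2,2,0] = 31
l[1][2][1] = 52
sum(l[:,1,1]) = 93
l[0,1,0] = -51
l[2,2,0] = 31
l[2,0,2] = 74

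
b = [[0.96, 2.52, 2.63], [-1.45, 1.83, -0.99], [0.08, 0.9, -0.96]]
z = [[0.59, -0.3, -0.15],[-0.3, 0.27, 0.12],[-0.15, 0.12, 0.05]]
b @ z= [[-0.58, 0.71, 0.29],[-1.26, 0.81, 0.39],[-0.08, 0.10, 0.05]]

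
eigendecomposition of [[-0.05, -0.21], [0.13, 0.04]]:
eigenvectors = [[(0.79+0j), (0.79-0j)], [(-0.17-0.59j), -0.17+0.59j]]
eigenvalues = [(-0.01+0.16j), (-0.01-0.16j)]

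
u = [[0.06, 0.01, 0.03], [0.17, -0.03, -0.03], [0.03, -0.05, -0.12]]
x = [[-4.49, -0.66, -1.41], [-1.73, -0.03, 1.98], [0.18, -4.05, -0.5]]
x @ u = [[-0.42, 0.05, 0.05], [-0.05, -0.12, -0.29], [-0.69, 0.15, 0.19]]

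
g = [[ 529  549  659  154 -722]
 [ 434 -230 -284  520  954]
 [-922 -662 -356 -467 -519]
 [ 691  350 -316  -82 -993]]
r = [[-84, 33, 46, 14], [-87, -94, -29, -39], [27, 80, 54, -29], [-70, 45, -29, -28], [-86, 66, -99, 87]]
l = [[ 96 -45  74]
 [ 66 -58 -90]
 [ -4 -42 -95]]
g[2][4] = -519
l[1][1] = -58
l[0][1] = -45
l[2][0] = -4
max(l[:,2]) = 74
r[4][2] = -99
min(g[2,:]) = -922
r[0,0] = -84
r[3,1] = 45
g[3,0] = 691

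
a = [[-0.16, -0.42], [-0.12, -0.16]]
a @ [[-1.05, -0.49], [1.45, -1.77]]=[[-0.44, 0.82], [-0.11, 0.34]]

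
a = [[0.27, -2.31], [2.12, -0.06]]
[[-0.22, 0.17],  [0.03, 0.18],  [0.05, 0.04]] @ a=[[0.30, 0.5], [0.39, -0.08], [0.1, -0.12]]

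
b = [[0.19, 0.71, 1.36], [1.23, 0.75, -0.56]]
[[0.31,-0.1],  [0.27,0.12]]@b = [[-0.06, 0.15, 0.48], [0.20, 0.28, 0.30]]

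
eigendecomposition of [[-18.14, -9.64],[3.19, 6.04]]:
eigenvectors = [[-0.99, 0.39],[0.14, -0.92]]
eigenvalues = [-16.79, 4.69]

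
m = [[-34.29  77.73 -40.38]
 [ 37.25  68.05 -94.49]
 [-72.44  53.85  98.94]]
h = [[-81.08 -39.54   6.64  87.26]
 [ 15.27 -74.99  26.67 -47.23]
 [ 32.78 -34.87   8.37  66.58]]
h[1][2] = 26.67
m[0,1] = 77.73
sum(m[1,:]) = 10.810000000000002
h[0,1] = -39.54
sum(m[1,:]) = 10.810000000000002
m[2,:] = [-72.44, 53.85, 98.94]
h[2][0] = 32.78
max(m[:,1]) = 77.73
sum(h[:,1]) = -149.4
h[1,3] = -47.23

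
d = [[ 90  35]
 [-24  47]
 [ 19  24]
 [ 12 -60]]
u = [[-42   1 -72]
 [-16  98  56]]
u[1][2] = 56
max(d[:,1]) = 47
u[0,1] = 1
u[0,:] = [-42, 1, -72]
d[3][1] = -60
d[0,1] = 35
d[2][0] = 19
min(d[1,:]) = -24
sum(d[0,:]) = 125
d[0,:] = [90, 35]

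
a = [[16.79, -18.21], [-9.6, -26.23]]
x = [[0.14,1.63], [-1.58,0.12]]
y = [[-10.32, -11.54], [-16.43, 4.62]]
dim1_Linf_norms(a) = [18.21, 26.23]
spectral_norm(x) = 1.64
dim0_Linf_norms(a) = [16.79, 26.23]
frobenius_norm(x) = 2.28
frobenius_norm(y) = 23.04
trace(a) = -9.44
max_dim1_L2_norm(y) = 17.07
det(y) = -237.28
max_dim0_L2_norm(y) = 19.4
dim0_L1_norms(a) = [26.39, 44.44]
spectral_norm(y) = 19.61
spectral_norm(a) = 32.00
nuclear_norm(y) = 31.71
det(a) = -615.22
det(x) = 2.59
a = y @ x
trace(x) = 0.26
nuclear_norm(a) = 51.23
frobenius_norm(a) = 37.33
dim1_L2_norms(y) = [15.48, 17.07]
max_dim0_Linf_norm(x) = 1.63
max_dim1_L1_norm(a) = 35.83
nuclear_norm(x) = 3.22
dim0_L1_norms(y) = [26.75, 16.16]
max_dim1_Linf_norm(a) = 26.23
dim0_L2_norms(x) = [1.59, 1.63]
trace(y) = -5.70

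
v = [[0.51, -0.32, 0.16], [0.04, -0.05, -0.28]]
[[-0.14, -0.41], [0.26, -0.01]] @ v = [[-0.09, 0.07, 0.09], [0.13, -0.08, 0.04]]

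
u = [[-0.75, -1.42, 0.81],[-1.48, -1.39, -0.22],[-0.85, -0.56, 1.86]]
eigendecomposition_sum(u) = [[-0.91, -1.13, 0.11], [-1.30, -1.61, 0.16], [-0.35, -0.43, 0.04]] + [[0.55, -0.27, -0.4], [-0.42, 0.21, 0.31], [0.18, -0.09, -0.14]] + [[-0.39, -0.02, 1.10], [0.24, 0.01, -0.69], [-0.69, -0.04, 1.95]]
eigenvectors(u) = [[0.56, 0.76, 0.47], [0.8, -0.59, -0.3], [0.21, 0.26, 0.83]]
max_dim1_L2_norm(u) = 2.12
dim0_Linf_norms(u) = [1.48, 1.42, 1.86]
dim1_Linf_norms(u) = [1.42, 1.48, 1.86]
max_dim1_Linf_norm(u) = 1.86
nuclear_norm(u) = 5.13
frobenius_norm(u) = 3.45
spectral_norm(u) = 2.99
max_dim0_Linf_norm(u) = 1.86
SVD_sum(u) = [[-1.03, -1.13, 0.85], [-0.98, -1.08, 0.81], [-1.04, -1.14, 0.85]] + [[-0.02, -0.02, -0.06], [-0.34, -0.45, -1.02], [0.34, 0.45, 1.01]] + [[0.30, -0.26, 0.02],  [-0.16, 0.14, -0.01],  [-0.15, 0.13, -0.01]]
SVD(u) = [[-0.59, -0.04, -0.81], [-0.56, -0.71, 0.44], [-0.59, 0.71, 0.39]] @ diag([2.9921534686418223, 1.6447028486255897, 0.4935282766139903]) @ [[0.59,  0.65,  -0.48], [0.29,  0.39,  0.87], [-0.75,  0.66,  -0.04]]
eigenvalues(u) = [-2.48, 0.62, 1.58]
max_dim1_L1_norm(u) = 3.27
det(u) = -2.43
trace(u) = -0.28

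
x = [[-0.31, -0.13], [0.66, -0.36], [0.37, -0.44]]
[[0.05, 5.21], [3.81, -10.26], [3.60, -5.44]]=x @ [[2.42, -16.26],[-6.14, -1.31]]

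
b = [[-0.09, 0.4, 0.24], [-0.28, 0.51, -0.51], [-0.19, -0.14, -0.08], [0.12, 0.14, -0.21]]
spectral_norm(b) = 0.81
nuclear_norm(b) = 1.57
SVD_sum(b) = [[-0.06,  0.14,  -0.11],[-0.24,  0.57,  -0.45],[-0.0,  0.0,  -0.00],[-0.06,  0.14,  -0.11]] + [[0.01, 0.27, 0.34], [-0.0, -0.05, -0.07], [-0.0, -0.1, -0.12], [-0.0, -0.05, -0.06]] + [[-0.04, -0.01, 0.01],  [-0.03, -0.01, 0.01],  [-0.19, -0.05, 0.04],  [0.18, 0.04, -0.04]]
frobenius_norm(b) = 0.98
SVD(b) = [[-0.23, 0.91, -0.16],[-0.95, -0.18, -0.13],[-0.0, -0.33, -0.7],[-0.23, -0.15, 0.69]] @ diag([0.8125814002561214, 0.4753466277888369, 0.27974461819234847]) @ [[0.32, -0.75, 0.59], [0.03, 0.62, 0.78], [0.95, 0.23, -0.22]]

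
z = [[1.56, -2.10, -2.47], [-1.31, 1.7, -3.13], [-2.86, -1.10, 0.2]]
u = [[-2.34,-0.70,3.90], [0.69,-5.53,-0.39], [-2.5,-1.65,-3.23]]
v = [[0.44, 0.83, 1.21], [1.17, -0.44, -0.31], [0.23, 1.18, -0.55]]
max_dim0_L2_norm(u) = 5.81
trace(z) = 3.46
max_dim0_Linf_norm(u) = 5.53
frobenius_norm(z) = 6.06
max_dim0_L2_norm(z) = 3.99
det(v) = 2.54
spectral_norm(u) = 6.01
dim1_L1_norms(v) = [2.48, 1.92, 1.96]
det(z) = -39.76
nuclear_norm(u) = 14.33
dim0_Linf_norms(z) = [2.86, 2.1, 3.13]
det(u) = -100.89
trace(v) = -0.55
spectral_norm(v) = 1.62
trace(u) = -11.10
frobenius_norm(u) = 8.47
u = z @ v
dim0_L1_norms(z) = [5.73, 4.9, 5.8]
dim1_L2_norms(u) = [4.6, 5.59, 4.41]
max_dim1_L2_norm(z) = 3.8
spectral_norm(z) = 4.00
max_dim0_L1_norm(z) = 5.8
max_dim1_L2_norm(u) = 5.59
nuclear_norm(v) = 4.12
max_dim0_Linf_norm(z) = 3.13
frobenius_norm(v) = 2.40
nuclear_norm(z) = 10.38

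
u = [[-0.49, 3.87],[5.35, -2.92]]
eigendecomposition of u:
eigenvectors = [[0.74,-0.55], [0.67,0.84]]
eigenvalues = [3.0, -6.41]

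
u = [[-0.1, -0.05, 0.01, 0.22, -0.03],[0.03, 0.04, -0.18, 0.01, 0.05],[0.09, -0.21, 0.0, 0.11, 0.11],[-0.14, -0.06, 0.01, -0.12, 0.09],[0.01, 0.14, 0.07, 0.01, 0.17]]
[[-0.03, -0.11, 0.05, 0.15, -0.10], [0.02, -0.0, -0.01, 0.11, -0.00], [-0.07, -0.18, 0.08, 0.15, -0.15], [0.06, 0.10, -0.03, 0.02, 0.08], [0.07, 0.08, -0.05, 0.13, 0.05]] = u@[[-0.26, -0.36, 0.08, -0.24, -0.27], [0.26, 0.47, -0.27, 0.03, 0.34], [-0.04, 0.07, 0.01, -0.38, 0.03], [-0.15, -0.55, 0.20, 0.73, -0.5], [0.26, 0.13, -0.07, 0.87, 0.03]]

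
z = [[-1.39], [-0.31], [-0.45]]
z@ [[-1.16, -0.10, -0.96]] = [[1.61, 0.14, 1.33], [0.36, 0.03, 0.30], [0.52, 0.05, 0.43]]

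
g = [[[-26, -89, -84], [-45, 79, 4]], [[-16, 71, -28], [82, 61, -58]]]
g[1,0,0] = -16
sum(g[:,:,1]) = 122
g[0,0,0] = -26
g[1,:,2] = [-28, -58]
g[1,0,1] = 71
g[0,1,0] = -45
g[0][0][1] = -89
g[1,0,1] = 71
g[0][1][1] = 79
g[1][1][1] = 61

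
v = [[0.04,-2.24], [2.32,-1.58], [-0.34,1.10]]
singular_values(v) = [3.4, 1.64]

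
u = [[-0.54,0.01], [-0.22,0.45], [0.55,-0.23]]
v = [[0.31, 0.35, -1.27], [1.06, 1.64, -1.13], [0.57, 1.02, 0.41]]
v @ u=[[-0.94, 0.45],[-1.55, 1.01],[-0.31, 0.37]]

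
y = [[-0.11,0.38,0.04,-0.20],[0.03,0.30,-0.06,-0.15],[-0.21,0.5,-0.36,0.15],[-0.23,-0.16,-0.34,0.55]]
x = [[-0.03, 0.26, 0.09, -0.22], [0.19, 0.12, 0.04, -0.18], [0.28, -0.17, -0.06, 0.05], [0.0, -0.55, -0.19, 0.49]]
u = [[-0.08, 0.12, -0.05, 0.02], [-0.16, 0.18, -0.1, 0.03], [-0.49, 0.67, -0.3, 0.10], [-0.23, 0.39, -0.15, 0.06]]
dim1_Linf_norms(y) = [0.38, 0.3, 0.5, 0.55]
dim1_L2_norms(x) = [0.35, 0.29, 0.34, 0.76]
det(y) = -0.00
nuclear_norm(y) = 1.70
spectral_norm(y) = 0.80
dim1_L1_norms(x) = [0.6, 0.53, 0.56, 1.23]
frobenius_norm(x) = 0.95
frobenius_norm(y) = 1.12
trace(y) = 0.38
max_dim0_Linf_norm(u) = 0.67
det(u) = -0.00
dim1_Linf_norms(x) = [0.26, 0.19, 0.28, 0.55]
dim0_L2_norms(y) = [0.33, 0.71, 0.5, 0.62]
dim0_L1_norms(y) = [0.58, 1.34, 0.8, 1.05]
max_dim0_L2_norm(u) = 0.8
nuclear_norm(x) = 1.24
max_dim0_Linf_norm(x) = 0.55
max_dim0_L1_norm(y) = 1.34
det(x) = -0.00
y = x + u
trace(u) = -0.14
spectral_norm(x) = 0.88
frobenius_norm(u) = 1.05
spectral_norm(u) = 1.05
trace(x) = 0.52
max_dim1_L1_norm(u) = 1.56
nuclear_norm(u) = 1.11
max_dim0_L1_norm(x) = 1.1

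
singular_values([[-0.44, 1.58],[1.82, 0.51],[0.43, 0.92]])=[2.07, 1.74]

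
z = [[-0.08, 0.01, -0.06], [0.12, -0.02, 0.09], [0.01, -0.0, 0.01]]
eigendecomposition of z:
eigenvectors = [[0.53, -0.29, -0.53], [-0.85, -0.93, 0.31], [-0.05, 0.22, 0.79]]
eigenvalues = [-0.09, -0.0, 0.0]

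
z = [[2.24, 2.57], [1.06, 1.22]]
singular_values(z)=[3.77, 0.0]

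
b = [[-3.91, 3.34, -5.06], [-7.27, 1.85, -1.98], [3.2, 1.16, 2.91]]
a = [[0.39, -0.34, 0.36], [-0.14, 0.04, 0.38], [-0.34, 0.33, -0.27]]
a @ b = [[2.10, 1.09, -0.25], [1.47, 0.05, 1.74], [-1.93, -0.84, 0.28]]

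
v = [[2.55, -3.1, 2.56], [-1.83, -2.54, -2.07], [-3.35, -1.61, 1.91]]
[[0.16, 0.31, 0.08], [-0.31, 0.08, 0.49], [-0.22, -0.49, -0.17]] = v @ [[0.07, 0.13, 0.03],[0.04, -0.06, -0.11],[0.04, -0.08, -0.13]]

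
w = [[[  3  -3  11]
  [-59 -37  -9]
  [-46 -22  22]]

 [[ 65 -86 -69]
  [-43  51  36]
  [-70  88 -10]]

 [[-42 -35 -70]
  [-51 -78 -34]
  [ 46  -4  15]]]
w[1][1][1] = 51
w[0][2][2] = 22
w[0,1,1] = -37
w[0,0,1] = -3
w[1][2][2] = -10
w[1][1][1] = 51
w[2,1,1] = -78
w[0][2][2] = 22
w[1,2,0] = -70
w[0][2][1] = -22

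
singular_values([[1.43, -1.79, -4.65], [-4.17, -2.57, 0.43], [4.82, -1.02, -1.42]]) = [7.16, 4.74, 1.91]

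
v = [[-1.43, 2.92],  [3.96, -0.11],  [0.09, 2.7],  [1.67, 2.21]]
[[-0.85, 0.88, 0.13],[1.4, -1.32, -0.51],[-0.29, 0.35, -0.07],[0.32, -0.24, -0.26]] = v @ [[0.35,  -0.33,  -0.13], [-0.12,  0.14,  -0.02]]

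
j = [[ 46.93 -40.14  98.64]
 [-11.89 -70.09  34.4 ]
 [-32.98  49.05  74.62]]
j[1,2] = 34.4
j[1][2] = 34.4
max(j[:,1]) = 49.05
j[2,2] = 74.62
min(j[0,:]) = -40.14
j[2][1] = 49.05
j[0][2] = 98.64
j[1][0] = -11.89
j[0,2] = 98.64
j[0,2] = 98.64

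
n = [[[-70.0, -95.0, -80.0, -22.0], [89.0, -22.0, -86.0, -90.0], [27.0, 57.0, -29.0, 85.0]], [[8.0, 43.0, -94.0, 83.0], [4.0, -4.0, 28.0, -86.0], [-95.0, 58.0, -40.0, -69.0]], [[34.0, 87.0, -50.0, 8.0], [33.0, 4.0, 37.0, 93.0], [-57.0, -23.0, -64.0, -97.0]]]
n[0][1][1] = -22.0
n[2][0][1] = 87.0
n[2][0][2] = -50.0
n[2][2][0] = -57.0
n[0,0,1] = -95.0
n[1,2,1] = 58.0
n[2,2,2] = -64.0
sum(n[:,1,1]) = -22.0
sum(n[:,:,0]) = -27.0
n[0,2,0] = 27.0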